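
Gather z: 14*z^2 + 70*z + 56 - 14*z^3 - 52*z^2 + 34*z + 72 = -14*z^3 - 38*z^2 + 104*z + 128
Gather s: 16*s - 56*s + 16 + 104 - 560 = -40*s - 440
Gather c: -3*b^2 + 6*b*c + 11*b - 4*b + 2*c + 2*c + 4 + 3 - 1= -3*b^2 + 7*b + c*(6*b + 4) + 6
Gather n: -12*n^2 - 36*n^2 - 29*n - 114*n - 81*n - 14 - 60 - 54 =-48*n^2 - 224*n - 128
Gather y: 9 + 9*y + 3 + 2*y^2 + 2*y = 2*y^2 + 11*y + 12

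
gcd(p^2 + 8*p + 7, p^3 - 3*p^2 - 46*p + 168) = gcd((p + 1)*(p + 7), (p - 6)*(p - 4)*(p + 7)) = p + 7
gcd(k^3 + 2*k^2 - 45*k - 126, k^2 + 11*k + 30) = k + 6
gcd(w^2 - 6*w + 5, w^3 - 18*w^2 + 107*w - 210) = w - 5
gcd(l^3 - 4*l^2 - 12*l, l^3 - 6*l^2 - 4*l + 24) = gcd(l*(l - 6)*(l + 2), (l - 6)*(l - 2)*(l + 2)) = l^2 - 4*l - 12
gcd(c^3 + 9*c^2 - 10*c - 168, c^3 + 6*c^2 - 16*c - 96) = c^2 + 2*c - 24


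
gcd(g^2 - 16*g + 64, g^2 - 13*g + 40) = g - 8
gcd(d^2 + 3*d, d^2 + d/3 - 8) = d + 3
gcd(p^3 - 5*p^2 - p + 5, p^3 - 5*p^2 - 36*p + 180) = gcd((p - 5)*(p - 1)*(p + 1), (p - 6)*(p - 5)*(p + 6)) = p - 5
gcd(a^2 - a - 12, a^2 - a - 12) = a^2 - a - 12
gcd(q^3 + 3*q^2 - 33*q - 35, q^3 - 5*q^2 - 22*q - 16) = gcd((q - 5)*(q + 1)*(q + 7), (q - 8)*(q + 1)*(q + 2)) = q + 1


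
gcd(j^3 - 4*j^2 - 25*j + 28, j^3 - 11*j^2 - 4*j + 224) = j^2 - 3*j - 28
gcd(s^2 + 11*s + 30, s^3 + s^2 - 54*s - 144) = s + 6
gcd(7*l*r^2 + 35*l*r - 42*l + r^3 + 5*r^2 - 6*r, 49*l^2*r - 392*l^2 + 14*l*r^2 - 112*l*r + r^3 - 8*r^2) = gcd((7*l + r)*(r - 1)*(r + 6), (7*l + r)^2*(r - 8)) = 7*l + r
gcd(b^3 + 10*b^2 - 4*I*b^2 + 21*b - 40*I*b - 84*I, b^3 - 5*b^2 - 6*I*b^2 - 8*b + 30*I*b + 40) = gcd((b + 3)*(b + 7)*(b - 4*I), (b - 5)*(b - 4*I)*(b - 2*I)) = b - 4*I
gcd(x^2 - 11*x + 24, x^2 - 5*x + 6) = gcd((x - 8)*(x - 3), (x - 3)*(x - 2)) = x - 3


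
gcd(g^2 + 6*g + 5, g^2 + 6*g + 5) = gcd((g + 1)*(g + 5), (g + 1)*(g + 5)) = g^2 + 6*g + 5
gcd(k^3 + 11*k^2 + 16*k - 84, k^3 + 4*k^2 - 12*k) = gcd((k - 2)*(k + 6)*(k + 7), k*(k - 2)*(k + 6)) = k^2 + 4*k - 12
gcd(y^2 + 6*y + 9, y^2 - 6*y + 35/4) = 1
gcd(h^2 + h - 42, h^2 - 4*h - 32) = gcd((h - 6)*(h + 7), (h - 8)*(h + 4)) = 1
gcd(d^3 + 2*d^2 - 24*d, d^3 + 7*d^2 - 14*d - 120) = d^2 + 2*d - 24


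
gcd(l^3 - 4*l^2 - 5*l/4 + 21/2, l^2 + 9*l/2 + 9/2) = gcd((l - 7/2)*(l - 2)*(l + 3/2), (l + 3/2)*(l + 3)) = l + 3/2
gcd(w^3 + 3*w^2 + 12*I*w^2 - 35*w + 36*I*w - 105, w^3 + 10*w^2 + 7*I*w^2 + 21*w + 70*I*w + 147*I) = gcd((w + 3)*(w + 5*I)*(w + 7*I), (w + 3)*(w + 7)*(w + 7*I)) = w^2 + w*(3 + 7*I) + 21*I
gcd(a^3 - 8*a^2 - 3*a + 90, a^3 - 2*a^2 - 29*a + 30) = a - 6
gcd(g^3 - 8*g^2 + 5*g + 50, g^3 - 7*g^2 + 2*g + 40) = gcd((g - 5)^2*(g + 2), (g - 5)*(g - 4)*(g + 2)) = g^2 - 3*g - 10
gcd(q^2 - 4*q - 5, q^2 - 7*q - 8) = q + 1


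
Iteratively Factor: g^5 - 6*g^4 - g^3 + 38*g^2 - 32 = (g - 4)*(g^4 - 2*g^3 - 9*g^2 + 2*g + 8) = (g - 4)^2*(g^3 + 2*g^2 - g - 2) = (g - 4)^2*(g - 1)*(g^2 + 3*g + 2) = (g - 4)^2*(g - 1)*(g + 2)*(g + 1)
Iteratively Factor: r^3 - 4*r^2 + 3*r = (r - 1)*(r^2 - 3*r) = r*(r - 1)*(r - 3)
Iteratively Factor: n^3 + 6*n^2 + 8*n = (n + 2)*(n^2 + 4*n) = n*(n + 2)*(n + 4)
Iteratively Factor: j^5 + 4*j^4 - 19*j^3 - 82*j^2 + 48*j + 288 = (j + 3)*(j^4 + j^3 - 22*j^2 - 16*j + 96) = (j + 3)*(j + 4)*(j^3 - 3*j^2 - 10*j + 24) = (j - 4)*(j + 3)*(j + 4)*(j^2 + j - 6) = (j - 4)*(j - 2)*(j + 3)*(j + 4)*(j + 3)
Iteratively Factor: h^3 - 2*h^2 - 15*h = (h)*(h^2 - 2*h - 15) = h*(h + 3)*(h - 5)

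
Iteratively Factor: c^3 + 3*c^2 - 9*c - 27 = (c - 3)*(c^2 + 6*c + 9) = (c - 3)*(c + 3)*(c + 3)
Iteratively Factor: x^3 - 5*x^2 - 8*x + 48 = (x + 3)*(x^2 - 8*x + 16) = (x - 4)*(x + 3)*(x - 4)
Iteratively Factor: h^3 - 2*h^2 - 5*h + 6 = (h + 2)*(h^2 - 4*h + 3) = (h - 3)*(h + 2)*(h - 1)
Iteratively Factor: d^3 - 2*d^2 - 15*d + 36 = (d - 3)*(d^2 + d - 12) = (d - 3)*(d + 4)*(d - 3)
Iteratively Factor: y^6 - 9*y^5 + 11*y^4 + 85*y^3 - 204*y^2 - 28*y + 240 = (y - 4)*(y^5 - 5*y^4 - 9*y^3 + 49*y^2 - 8*y - 60) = (y - 4)*(y + 3)*(y^4 - 8*y^3 + 15*y^2 + 4*y - 20) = (y - 5)*(y - 4)*(y + 3)*(y^3 - 3*y^2 + 4) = (y - 5)*(y - 4)*(y - 2)*(y + 3)*(y^2 - y - 2) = (y - 5)*(y - 4)*(y - 2)^2*(y + 3)*(y + 1)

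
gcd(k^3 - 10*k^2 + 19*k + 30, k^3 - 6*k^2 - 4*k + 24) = k - 6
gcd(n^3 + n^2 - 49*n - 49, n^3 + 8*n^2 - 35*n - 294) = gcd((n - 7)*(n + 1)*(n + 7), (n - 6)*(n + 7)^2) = n + 7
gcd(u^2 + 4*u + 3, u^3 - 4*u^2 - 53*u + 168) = 1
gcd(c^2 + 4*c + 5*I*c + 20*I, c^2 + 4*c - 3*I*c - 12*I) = c + 4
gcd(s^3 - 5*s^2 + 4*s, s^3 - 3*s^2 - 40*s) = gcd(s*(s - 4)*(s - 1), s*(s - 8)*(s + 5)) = s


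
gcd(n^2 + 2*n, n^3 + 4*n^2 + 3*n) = n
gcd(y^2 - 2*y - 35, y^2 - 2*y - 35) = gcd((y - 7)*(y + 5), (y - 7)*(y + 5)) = y^2 - 2*y - 35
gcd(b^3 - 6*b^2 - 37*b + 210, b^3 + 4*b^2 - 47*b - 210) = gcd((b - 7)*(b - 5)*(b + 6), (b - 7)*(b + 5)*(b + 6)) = b^2 - b - 42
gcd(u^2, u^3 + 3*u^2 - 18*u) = u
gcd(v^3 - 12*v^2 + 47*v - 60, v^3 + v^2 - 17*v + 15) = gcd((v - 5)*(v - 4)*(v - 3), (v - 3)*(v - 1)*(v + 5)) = v - 3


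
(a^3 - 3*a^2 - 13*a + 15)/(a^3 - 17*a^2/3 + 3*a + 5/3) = 3*(a + 3)/(3*a + 1)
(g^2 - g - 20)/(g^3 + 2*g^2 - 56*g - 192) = (g - 5)/(g^2 - 2*g - 48)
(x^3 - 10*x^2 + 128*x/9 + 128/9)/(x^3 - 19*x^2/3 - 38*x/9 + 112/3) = (3*x^2 - 22*x - 16)/(3*x^2 - 11*x - 42)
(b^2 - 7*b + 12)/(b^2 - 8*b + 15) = (b - 4)/(b - 5)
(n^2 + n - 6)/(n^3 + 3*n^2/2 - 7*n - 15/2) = 2*(n - 2)/(2*n^2 - 3*n - 5)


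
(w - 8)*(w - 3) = w^2 - 11*w + 24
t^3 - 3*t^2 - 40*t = t*(t - 8)*(t + 5)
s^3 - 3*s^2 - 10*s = s*(s - 5)*(s + 2)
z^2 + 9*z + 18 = (z + 3)*(z + 6)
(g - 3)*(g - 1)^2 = g^3 - 5*g^2 + 7*g - 3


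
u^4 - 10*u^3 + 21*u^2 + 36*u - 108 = (u - 6)*(u - 3)^2*(u + 2)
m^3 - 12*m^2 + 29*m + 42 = (m - 7)*(m - 6)*(m + 1)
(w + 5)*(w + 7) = w^2 + 12*w + 35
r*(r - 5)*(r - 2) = r^3 - 7*r^2 + 10*r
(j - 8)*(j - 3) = j^2 - 11*j + 24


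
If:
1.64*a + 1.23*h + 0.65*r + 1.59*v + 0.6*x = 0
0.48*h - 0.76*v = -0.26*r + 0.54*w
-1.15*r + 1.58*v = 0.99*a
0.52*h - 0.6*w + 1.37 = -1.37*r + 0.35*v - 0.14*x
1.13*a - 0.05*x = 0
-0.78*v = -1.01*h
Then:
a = 0.22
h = -0.73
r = -1.49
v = -0.95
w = -0.04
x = 5.02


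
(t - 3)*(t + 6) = t^2 + 3*t - 18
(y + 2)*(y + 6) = y^2 + 8*y + 12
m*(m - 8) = m^2 - 8*m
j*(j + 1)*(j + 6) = j^3 + 7*j^2 + 6*j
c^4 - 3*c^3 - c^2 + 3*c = c*(c - 3)*(c - 1)*(c + 1)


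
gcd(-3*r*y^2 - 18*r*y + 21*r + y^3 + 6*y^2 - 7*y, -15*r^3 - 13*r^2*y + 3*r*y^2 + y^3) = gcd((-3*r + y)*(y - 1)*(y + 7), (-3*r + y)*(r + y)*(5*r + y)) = -3*r + y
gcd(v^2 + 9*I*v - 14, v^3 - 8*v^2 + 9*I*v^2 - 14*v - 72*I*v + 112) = v^2 + 9*I*v - 14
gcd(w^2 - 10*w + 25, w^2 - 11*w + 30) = w - 5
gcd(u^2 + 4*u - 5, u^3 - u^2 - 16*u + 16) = u - 1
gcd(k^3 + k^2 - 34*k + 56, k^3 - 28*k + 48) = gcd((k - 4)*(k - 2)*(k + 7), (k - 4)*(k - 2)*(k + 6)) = k^2 - 6*k + 8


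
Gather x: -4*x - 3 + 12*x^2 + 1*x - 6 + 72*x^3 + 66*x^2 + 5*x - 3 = 72*x^3 + 78*x^2 + 2*x - 12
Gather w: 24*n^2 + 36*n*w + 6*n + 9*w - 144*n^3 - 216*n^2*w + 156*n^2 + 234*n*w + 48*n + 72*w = -144*n^3 + 180*n^2 + 54*n + w*(-216*n^2 + 270*n + 81)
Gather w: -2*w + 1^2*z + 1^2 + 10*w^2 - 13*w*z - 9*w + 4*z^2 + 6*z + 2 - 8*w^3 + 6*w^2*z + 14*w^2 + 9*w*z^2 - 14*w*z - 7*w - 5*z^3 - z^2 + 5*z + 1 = -8*w^3 + w^2*(6*z + 24) + w*(9*z^2 - 27*z - 18) - 5*z^3 + 3*z^2 + 12*z + 4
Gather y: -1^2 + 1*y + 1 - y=0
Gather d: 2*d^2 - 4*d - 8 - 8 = 2*d^2 - 4*d - 16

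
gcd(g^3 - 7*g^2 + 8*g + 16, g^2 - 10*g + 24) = g - 4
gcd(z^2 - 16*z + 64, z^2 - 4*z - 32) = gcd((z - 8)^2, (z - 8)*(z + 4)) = z - 8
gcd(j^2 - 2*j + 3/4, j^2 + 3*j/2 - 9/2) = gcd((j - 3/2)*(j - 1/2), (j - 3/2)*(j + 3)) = j - 3/2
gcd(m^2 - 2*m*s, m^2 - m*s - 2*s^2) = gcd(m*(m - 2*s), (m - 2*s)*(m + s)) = -m + 2*s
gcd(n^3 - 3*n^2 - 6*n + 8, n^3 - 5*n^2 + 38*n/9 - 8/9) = n - 4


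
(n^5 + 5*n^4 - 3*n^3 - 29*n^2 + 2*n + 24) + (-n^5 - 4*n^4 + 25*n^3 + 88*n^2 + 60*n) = n^4 + 22*n^3 + 59*n^2 + 62*n + 24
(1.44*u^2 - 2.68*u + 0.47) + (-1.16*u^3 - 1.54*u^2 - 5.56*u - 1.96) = -1.16*u^3 - 0.1*u^2 - 8.24*u - 1.49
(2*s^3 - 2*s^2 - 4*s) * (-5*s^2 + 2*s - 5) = -10*s^5 + 14*s^4 + 6*s^3 + 2*s^2 + 20*s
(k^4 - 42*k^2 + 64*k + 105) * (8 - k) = -k^5 + 8*k^4 + 42*k^3 - 400*k^2 + 407*k + 840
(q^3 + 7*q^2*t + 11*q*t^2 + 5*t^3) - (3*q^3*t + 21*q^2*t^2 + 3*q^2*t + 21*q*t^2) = -3*q^3*t + q^3 - 21*q^2*t^2 + 4*q^2*t - 10*q*t^2 + 5*t^3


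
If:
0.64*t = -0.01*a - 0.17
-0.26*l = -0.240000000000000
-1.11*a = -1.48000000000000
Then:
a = 1.33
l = 0.92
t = -0.29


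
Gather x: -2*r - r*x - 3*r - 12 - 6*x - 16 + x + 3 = -5*r + x*(-r - 5) - 25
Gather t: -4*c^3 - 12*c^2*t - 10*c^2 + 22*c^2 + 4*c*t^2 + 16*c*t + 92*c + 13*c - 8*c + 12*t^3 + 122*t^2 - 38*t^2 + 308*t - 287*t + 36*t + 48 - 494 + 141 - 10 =-4*c^3 + 12*c^2 + 97*c + 12*t^3 + t^2*(4*c + 84) + t*(-12*c^2 + 16*c + 57) - 315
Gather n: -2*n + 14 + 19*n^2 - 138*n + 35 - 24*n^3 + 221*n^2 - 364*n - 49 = -24*n^3 + 240*n^2 - 504*n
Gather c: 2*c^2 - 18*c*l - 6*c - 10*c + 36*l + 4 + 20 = 2*c^2 + c*(-18*l - 16) + 36*l + 24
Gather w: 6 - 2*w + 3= 9 - 2*w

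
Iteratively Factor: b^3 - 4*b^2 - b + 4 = (b + 1)*(b^2 - 5*b + 4) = (b - 1)*(b + 1)*(b - 4)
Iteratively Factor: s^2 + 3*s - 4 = (s - 1)*(s + 4)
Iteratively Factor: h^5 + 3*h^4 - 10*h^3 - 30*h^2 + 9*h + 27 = (h - 3)*(h^4 + 6*h^3 + 8*h^2 - 6*h - 9) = (h - 3)*(h - 1)*(h^3 + 7*h^2 + 15*h + 9) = (h - 3)*(h - 1)*(h + 3)*(h^2 + 4*h + 3) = (h - 3)*(h - 1)*(h + 1)*(h + 3)*(h + 3)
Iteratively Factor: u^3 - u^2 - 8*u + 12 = (u - 2)*(u^2 + u - 6) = (u - 2)^2*(u + 3)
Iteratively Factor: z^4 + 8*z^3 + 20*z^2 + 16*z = (z + 4)*(z^3 + 4*z^2 + 4*z) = (z + 2)*(z + 4)*(z^2 + 2*z) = z*(z + 2)*(z + 4)*(z + 2)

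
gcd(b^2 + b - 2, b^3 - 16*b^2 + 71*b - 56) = b - 1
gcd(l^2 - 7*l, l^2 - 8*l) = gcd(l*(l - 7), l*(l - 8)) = l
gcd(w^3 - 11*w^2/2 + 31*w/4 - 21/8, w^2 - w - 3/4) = w - 3/2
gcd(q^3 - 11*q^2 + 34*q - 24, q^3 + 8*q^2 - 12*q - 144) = q - 4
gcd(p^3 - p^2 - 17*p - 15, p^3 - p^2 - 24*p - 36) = p + 3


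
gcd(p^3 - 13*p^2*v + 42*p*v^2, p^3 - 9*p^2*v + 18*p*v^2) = p^2 - 6*p*v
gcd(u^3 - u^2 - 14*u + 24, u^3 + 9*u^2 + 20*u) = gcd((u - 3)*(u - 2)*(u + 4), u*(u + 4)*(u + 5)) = u + 4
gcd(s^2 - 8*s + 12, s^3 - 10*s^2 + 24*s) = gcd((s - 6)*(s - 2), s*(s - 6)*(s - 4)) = s - 6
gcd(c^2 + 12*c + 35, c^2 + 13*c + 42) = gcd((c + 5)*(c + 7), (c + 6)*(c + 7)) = c + 7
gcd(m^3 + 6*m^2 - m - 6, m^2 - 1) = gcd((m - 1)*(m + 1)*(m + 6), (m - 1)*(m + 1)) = m^2 - 1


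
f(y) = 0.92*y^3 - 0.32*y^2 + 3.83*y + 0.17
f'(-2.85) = 28.07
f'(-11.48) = 374.92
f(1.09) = 5.16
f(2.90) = 31.02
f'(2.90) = 25.19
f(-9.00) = -730.90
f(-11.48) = -1477.89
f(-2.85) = -34.64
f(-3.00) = -39.04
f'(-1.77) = 13.61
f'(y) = 2.76*y^2 - 0.64*y + 3.83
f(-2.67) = -29.85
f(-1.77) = -12.71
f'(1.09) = 6.41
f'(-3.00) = 30.59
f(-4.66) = -117.73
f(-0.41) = -1.52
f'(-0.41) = 4.56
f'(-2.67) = 25.21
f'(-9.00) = 233.15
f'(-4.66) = 66.75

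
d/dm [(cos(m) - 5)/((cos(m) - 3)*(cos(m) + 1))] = (cos(m)^2 - 10*cos(m) + 13)*sin(m)/((cos(m) - 3)^2*(cos(m) + 1)^2)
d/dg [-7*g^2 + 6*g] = 6 - 14*g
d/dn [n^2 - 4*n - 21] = 2*n - 4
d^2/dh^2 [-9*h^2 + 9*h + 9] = -18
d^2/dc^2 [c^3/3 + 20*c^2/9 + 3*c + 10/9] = 2*c + 40/9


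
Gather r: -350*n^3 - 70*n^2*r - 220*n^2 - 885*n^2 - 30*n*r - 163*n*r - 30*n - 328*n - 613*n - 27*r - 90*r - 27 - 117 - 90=-350*n^3 - 1105*n^2 - 971*n + r*(-70*n^2 - 193*n - 117) - 234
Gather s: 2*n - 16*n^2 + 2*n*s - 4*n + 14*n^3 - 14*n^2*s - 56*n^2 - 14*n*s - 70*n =14*n^3 - 72*n^2 - 72*n + s*(-14*n^2 - 12*n)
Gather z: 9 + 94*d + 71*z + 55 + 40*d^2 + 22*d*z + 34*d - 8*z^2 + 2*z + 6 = 40*d^2 + 128*d - 8*z^2 + z*(22*d + 73) + 70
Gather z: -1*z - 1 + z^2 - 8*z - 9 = z^2 - 9*z - 10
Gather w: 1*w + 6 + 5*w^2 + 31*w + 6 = 5*w^2 + 32*w + 12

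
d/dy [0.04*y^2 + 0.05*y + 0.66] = 0.08*y + 0.05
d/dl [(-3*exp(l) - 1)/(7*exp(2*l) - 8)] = (21*exp(2*l) + 14*exp(l) + 24)*exp(l)/(49*exp(4*l) - 112*exp(2*l) + 64)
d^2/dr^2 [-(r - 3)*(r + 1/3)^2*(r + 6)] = -12*r^2 - 22*r + 286/9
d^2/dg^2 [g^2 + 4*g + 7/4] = 2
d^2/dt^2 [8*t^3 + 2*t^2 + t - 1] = 48*t + 4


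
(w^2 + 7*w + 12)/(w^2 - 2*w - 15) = (w + 4)/(w - 5)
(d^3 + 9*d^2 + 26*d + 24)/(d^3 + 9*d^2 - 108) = (d^3 + 9*d^2 + 26*d + 24)/(d^3 + 9*d^2 - 108)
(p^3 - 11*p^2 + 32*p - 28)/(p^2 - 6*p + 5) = (p^3 - 11*p^2 + 32*p - 28)/(p^2 - 6*p + 5)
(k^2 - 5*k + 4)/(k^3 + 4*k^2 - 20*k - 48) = (k - 1)/(k^2 + 8*k + 12)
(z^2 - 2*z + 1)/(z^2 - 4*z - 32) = (-z^2 + 2*z - 1)/(-z^2 + 4*z + 32)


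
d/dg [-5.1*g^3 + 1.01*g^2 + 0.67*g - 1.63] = -15.3*g^2 + 2.02*g + 0.67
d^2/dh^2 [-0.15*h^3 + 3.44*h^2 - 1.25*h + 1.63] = 6.88 - 0.9*h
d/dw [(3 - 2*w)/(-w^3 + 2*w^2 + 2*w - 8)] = (-4*w^3 + 13*w^2 - 12*w + 10)/(w^6 - 4*w^5 + 24*w^3 - 28*w^2 - 32*w + 64)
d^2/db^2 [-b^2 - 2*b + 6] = -2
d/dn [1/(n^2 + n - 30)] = (-2*n - 1)/(n^2 + n - 30)^2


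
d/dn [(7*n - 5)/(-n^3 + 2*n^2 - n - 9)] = (-7*n^3 + 14*n^2 - 7*n + (7*n - 5)*(3*n^2 - 4*n + 1) - 63)/(n^3 - 2*n^2 + n + 9)^2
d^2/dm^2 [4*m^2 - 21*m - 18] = 8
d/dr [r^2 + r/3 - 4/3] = 2*r + 1/3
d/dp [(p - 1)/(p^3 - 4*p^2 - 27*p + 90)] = (p^3 - 4*p^2 - 27*p + (p - 1)*(-3*p^2 + 8*p + 27) + 90)/(p^3 - 4*p^2 - 27*p + 90)^2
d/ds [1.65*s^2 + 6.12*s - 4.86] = 3.3*s + 6.12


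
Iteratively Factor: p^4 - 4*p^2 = (p + 2)*(p^3 - 2*p^2) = p*(p + 2)*(p^2 - 2*p) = p^2*(p + 2)*(p - 2)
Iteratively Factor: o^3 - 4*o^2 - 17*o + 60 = (o + 4)*(o^2 - 8*o + 15) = (o - 3)*(o + 4)*(o - 5)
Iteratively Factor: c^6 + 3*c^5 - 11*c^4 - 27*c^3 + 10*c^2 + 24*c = (c - 1)*(c^5 + 4*c^4 - 7*c^3 - 34*c^2 - 24*c) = (c - 1)*(c + 1)*(c^4 + 3*c^3 - 10*c^2 - 24*c) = (c - 1)*(c + 1)*(c + 2)*(c^3 + c^2 - 12*c) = c*(c - 1)*(c + 1)*(c + 2)*(c^2 + c - 12) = c*(c - 1)*(c + 1)*(c + 2)*(c + 4)*(c - 3)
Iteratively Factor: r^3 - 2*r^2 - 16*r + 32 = (r + 4)*(r^2 - 6*r + 8) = (r - 2)*(r + 4)*(r - 4)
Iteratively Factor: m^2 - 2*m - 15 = (m - 5)*(m + 3)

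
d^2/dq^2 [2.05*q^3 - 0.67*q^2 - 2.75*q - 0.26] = 12.3*q - 1.34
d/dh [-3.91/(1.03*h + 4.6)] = 4.0273/(1.03*h + 4.6)^2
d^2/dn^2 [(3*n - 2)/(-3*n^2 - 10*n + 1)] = 2*(-4*(3*n - 2)*(3*n + 5)^2 + 3*(9*n + 8)*(3*n^2 + 10*n - 1))/(3*n^2 + 10*n - 1)^3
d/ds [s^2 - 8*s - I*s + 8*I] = 2*s - 8 - I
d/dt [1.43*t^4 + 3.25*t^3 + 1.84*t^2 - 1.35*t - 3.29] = 5.72*t^3 + 9.75*t^2 + 3.68*t - 1.35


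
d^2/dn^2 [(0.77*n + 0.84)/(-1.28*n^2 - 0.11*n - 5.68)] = (-(0.77*n + 0.84)*(2.56*n + 0.11)*(5.12*n + 0.22) + (5.9136*n + 2.3198)*(1.28*n^2 + 0.11*n + 5.68))/(1.28*n^2 + 0.11*n + 5.68)^3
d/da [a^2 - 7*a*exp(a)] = -7*a*exp(a) + 2*a - 7*exp(a)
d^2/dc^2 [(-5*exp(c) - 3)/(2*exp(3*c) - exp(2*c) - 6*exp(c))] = (-80*exp(5*c) - 78*exp(4*c) - 179*exp(3*c) + 90*exp(2*c) - 54*exp(c) - 108)*exp(-c)/(8*exp(6*c) - 12*exp(5*c) - 66*exp(4*c) + 71*exp(3*c) + 198*exp(2*c) - 108*exp(c) - 216)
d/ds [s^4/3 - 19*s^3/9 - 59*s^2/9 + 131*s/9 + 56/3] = 4*s^3/3 - 19*s^2/3 - 118*s/9 + 131/9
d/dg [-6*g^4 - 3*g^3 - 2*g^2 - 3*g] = -24*g^3 - 9*g^2 - 4*g - 3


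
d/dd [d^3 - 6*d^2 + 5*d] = 3*d^2 - 12*d + 5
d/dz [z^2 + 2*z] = 2*z + 2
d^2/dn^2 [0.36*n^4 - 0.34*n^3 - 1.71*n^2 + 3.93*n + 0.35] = 4.32*n^2 - 2.04*n - 3.42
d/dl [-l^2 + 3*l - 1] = 3 - 2*l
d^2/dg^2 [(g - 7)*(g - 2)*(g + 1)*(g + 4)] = 12*g^2 - 24*g - 54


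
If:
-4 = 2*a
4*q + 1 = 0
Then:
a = -2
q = -1/4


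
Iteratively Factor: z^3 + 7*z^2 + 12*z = (z + 3)*(z^2 + 4*z) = z*(z + 3)*(z + 4)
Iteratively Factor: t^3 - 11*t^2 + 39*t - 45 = (t - 3)*(t^2 - 8*t + 15) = (t - 3)^2*(t - 5)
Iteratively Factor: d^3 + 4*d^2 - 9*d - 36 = (d - 3)*(d^2 + 7*d + 12) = (d - 3)*(d + 3)*(d + 4)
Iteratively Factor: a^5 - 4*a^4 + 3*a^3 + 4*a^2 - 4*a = (a + 1)*(a^4 - 5*a^3 + 8*a^2 - 4*a) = (a - 1)*(a + 1)*(a^3 - 4*a^2 + 4*a) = a*(a - 1)*(a + 1)*(a^2 - 4*a + 4) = a*(a - 2)*(a - 1)*(a + 1)*(a - 2)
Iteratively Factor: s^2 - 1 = (s + 1)*(s - 1)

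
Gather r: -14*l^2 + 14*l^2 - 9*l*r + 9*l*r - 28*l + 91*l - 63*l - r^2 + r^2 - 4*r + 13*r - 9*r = 0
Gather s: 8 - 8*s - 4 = 4 - 8*s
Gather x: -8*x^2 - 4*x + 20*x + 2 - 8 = -8*x^2 + 16*x - 6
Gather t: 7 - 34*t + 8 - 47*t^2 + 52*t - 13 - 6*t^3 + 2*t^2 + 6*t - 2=-6*t^3 - 45*t^2 + 24*t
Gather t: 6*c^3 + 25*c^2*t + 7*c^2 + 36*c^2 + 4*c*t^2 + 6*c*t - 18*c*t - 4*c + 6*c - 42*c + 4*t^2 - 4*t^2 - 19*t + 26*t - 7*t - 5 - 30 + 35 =6*c^3 + 43*c^2 + 4*c*t^2 - 40*c + t*(25*c^2 - 12*c)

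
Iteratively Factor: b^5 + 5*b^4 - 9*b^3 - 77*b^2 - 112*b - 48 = (b + 4)*(b^4 + b^3 - 13*b^2 - 25*b - 12) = (b + 1)*(b + 4)*(b^3 - 13*b - 12) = (b + 1)*(b + 3)*(b + 4)*(b^2 - 3*b - 4) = (b - 4)*(b + 1)*(b + 3)*(b + 4)*(b + 1)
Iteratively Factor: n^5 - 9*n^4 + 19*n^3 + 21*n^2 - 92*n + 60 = (n - 2)*(n^4 - 7*n^3 + 5*n^2 + 31*n - 30) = (n - 3)*(n - 2)*(n^3 - 4*n^2 - 7*n + 10) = (n - 3)*(n - 2)*(n - 1)*(n^2 - 3*n - 10) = (n - 3)*(n - 2)*(n - 1)*(n + 2)*(n - 5)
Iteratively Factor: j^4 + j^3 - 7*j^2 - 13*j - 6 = (j + 1)*(j^3 - 7*j - 6) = (j + 1)^2*(j^2 - j - 6) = (j - 3)*(j + 1)^2*(j + 2)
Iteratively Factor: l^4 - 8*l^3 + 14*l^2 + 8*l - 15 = (l - 1)*(l^3 - 7*l^2 + 7*l + 15) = (l - 5)*(l - 1)*(l^2 - 2*l - 3) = (l - 5)*(l - 3)*(l - 1)*(l + 1)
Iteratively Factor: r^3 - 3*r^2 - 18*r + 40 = (r - 5)*(r^2 + 2*r - 8) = (r - 5)*(r - 2)*(r + 4)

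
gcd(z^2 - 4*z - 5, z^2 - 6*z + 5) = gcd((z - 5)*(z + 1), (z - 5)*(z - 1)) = z - 5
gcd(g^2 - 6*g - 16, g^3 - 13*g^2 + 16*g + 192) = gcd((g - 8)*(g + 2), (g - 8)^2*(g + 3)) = g - 8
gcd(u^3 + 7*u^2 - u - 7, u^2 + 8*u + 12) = 1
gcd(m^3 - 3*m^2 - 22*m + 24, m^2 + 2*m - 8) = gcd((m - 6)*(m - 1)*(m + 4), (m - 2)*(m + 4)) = m + 4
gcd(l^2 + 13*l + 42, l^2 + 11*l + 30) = l + 6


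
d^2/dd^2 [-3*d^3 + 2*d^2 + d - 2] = 4 - 18*d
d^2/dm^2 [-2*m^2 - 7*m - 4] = -4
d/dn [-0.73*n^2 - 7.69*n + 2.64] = -1.46*n - 7.69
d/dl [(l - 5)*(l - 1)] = 2*l - 6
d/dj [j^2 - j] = 2*j - 1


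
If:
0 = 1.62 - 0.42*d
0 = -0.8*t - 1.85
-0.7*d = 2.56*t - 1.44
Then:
No Solution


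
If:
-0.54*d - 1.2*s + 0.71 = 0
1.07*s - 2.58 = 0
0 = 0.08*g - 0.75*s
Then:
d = -4.04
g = 22.61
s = 2.41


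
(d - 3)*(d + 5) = d^2 + 2*d - 15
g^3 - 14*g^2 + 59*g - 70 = (g - 7)*(g - 5)*(g - 2)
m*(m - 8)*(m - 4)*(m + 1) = m^4 - 11*m^3 + 20*m^2 + 32*m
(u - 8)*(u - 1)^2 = u^3 - 10*u^2 + 17*u - 8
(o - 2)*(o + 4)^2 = o^3 + 6*o^2 - 32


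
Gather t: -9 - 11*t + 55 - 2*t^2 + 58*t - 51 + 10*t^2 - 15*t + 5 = 8*t^2 + 32*t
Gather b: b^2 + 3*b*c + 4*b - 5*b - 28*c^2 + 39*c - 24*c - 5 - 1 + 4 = b^2 + b*(3*c - 1) - 28*c^2 + 15*c - 2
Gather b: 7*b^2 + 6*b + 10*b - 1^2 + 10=7*b^2 + 16*b + 9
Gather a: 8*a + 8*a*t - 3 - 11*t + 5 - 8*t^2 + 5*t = a*(8*t + 8) - 8*t^2 - 6*t + 2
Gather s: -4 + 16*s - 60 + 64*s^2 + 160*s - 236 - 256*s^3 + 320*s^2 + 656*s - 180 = -256*s^3 + 384*s^2 + 832*s - 480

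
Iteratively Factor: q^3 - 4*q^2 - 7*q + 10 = (q + 2)*(q^2 - 6*q + 5) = (q - 5)*(q + 2)*(q - 1)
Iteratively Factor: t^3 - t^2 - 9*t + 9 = (t - 3)*(t^2 + 2*t - 3) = (t - 3)*(t - 1)*(t + 3)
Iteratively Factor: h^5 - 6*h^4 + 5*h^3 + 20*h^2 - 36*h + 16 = (h - 2)*(h^4 - 4*h^3 - 3*h^2 + 14*h - 8) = (h - 2)*(h - 1)*(h^3 - 3*h^2 - 6*h + 8) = (h - 2)*(h - 1)*(h + 2)*(h^2 - 5*h + 4) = (h - 2)*(h - 1)^2*(h + 2)*(h - 4)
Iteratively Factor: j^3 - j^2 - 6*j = (j + 2)*(j^2 - 3*j) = (j - 3)*(j + 2)*(j)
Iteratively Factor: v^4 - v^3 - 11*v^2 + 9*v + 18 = (v + 3)*(v^3 - 4*v^2 + v + 6) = (v + 1)*(v + 3)*(v^2 - 5*v + 6) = (v - 2)*(v + 1)*(v + 3)*(v - 3)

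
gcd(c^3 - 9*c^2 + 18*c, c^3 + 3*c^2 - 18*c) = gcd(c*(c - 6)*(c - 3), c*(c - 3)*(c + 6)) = c^2 - 3*c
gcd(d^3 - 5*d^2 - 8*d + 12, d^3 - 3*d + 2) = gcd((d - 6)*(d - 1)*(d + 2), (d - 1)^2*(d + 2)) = d^2 + d - 2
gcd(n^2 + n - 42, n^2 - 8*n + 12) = n - 6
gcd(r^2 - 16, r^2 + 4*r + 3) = 1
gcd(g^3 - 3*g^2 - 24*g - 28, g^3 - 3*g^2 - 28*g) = g - 7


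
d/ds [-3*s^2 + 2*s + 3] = 2 - 6*s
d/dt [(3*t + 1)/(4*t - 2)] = -5/(2*(2*t - 1)^2)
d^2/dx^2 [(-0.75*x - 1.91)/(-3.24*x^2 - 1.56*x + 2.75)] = ((0.75*x + 1.91)*(6.48*x + 1.56)*(12.96*x + 3.12) - (14.58*x + 14.7168)*(3.24*x^2 + 1.56*x - 2.75))/(3.24*x^2 + 1.56*x - 2.75)^3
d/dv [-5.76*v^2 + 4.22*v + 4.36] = 4.22 - 11.52*v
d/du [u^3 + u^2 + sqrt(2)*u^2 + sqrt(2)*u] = 3*u^2 + 2*u + 2*sqrt(2)*u + sqrt(2)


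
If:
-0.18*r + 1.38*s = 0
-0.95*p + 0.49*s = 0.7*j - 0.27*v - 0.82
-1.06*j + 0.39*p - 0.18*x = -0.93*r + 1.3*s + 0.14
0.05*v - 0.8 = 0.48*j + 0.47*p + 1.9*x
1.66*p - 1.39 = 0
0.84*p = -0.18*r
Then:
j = -2.61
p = 0.84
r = -3.91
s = -0.51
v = -5.92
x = -0.13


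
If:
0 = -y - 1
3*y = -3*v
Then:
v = 1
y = -1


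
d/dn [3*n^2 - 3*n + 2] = 6*n - 3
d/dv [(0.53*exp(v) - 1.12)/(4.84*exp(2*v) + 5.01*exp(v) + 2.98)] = (-2.5652*exp(2*v) + 10.8416*exp(v) + 7.1906)*exp(v)/(23.4256*exp(4*v) + 48.4968*exp(3*v) + 53.9465*exp(2*v) + 29.8596*exp(v) + 8.8804)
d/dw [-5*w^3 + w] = 1 - 15*w^2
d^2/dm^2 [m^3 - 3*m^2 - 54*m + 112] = 6*m - 6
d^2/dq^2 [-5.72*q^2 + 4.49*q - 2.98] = -11.4400000000000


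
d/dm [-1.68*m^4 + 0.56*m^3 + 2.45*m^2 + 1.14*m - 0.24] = -6.72*m^3 + 1.68*m^2 + 4.9*m + 1.14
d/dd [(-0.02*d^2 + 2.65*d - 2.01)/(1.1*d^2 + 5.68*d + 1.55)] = (-3.0286*d^2 + 4.36*d + 15.5243)/(1.21*d^4 + 12.496*d^3 + 35.6724*d^2 + 17.608*d + 2.4025)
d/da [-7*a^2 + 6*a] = 6 - 14*a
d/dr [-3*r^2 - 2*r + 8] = -6*r - 2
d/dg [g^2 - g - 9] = 2*g - 1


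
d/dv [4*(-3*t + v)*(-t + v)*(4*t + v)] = -52*t^2 + 12*v^2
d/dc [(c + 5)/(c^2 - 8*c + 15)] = (c^2 - 8*c - 2*(c - 4)*(c + 5) + 15)/(c^2 - 8*c + 15)^2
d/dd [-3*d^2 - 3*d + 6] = -6*d - 3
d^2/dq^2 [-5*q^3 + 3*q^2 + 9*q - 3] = 6 - 30*q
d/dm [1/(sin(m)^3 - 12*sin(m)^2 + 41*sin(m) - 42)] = (-3*sin(m)^2 + 24*sin(m) - 41)*cos(m)/(sin(m)^3 - 12*sin(m)^2 + 41*sin(m) - 42)^2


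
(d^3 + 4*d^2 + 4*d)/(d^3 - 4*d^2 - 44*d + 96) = d*(d^2 + 4*d + 4)/(d^3 - 4*d^2 - 44*d + 96)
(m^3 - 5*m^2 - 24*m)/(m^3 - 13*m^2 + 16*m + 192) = m/(m - 8)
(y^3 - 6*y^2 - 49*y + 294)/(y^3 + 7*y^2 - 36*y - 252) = (y - 7)/(y + 6)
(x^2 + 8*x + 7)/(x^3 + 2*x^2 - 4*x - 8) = (x^2 + 8*x + 7)/(x^3 + 2*x^2 - 4*x - 8)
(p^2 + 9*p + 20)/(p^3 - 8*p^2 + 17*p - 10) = (p^2 + 9*p + 20)/(p^3 - 8*p^2 + 17*p - 10)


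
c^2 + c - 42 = (c - 6)*(c + 7)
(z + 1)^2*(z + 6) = z^3 + 8*z^2 + 13*z + 6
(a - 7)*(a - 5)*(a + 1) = a^3 - 11*a^2 + 23*a + 35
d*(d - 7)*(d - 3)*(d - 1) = d^4 - 11*d^3 + 31*d^2 - 21*d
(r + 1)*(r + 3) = r^2 + 4*r + 3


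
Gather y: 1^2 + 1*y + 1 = y + 2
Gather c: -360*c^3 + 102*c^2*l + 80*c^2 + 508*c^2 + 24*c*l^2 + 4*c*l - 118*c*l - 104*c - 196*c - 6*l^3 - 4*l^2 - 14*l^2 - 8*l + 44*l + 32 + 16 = -360*c^3 + c^2*(102*l + 588) + c*(24*l^2 - 114*l - 300) - 6*l^3 - 18*l^2 + 36*l + 48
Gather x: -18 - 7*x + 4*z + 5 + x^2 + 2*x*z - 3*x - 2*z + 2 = x^2 + x*(2*z - 10) + 2*z - 11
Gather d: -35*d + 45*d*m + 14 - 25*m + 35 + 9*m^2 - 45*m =d*(45*m - 35) + 9*m^2 - 70*m + 49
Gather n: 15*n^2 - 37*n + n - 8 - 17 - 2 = 15*n^2 - 36*n - 27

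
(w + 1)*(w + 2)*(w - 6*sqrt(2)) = w^3 - 6*sqrt(2)*w^2 + 3*w^2 - 18*sqrt(2)*w + 2*w - 12*sqrt(2)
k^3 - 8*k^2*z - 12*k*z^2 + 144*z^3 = (k - 6*z)^2*(k + 4*z)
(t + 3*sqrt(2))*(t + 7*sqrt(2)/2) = t^2 + 13*sqrt(2)*t/2 + 21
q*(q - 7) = q^2 - 7*q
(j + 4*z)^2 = j^2 + 8*j*z + 16*z^2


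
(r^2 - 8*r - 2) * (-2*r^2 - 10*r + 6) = -2*r^4 + 6*r^3 + 90*r^2 - 28*r - 12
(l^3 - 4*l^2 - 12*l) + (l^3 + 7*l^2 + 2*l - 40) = 2*l^3 + 3*l^2 - 10*l - 40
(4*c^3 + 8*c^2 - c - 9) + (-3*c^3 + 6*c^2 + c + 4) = c^3 + 14*c^2 - 5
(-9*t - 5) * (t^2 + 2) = -9*t^3 - 5*t^2 - 18*t - 10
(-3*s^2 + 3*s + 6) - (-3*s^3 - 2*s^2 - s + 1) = 3*s^3 - s^2 + 4*s + 5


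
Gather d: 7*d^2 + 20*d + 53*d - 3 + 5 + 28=7*d^2 + 73*d + 30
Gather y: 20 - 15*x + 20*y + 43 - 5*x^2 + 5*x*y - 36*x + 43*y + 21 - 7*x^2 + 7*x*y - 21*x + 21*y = -12*x^2 - 72*x + y*(12*x + 84) + 84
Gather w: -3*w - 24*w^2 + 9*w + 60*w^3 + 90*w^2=60*w^3 + 66*w^2 + 6*w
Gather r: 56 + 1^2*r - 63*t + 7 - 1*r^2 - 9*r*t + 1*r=-r^2 + r*(2 - 9*t) - 63*t + 63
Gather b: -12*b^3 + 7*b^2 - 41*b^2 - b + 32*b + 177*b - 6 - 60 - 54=-12*b^3 - 34*b^2 + 208*b - 120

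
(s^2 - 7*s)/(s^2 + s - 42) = s*(s - 7)/(s^2 + s - 42)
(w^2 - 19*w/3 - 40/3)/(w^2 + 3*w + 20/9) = 3*(w - 8)/(3*w + 4)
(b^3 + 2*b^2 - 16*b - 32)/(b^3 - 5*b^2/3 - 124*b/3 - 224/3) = 3*(b^2 - 2*b - 8)/(3*b^2 - 17*b - 56)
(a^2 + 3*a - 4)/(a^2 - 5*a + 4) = (a + 4)/(a - 4)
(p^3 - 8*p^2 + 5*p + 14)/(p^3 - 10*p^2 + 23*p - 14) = (p + 1)/(p - 1)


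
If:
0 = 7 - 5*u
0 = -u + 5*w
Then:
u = 7/5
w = 7/25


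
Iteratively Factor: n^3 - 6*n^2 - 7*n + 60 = (n + 3)*(n^2 - 9*n + 20) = (n - 5)*(n + 3)*(n - 4)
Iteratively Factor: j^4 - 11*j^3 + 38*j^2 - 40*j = (j)*(j^3 - 11*j^2 + 38*j - 40) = j*(j - 5)*(j^2 - 6*j + 8) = j*(j - 5)*(j - 2)*(j - 4)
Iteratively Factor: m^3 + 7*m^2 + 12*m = (m + 3)*(m^2 + 4*m) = m*(m + 3)*(m + 4)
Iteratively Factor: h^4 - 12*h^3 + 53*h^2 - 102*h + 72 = (h - 4)*(h^3 - 8*h^2 + 21*h - 18) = (h - 4)*(h - 3)*(h^2 - 5*h + 6) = (h - 4)*(h - 3)*(h - 2)*(h - 3)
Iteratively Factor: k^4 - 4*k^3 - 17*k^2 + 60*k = (k)*(k^3 - 4*k^2 - 17*k + 60) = k*(k - 3)*(k^2 - k - 20) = k*(k - 3)*(k + 4)*(k - 5)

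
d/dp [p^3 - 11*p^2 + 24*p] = 3*p^2 - 22*p + 24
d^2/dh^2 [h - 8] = 0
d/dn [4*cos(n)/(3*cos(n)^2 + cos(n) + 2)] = 4*(1 - 3*sin(n)^2)*sin(n)/(3*cos(n)^2 + cos(n) + 2)^2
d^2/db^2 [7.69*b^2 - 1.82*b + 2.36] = 15.3800000000000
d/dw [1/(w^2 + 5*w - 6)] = (-2*w - 5)/(w^2 + 5*w - 6)^2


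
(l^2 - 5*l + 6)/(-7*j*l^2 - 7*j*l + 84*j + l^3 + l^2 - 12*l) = (2 - l)/(7*j*l + 28*j - l^2 - 4*l)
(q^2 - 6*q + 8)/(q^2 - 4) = (q - 4)/(q + 2)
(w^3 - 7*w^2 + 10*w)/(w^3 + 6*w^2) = (w^2 - 7*w + 10)/(w*(w + 6))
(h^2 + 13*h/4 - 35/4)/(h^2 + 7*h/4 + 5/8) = 2*(4*h^2 + 13*h - 35)/(8*h^2 + 14*h + 5)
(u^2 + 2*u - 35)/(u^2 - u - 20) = (u + 7)/(u + 4)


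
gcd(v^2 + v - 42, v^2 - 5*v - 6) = v - 6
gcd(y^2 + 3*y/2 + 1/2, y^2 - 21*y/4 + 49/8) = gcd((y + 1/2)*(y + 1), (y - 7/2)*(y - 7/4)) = 1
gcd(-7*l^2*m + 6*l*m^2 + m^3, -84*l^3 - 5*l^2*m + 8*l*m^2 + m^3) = 7*l + m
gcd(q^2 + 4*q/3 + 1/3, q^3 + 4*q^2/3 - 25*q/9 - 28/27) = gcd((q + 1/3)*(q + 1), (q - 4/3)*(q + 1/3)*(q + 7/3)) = q + 1/3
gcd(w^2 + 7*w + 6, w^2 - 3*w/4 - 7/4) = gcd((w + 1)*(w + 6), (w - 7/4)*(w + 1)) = w + 1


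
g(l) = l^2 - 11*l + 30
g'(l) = 2*l - 11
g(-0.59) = 36.84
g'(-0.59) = -12.18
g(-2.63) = 65.85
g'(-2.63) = -16.26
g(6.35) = 0.47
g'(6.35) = 1.70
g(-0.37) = 34.21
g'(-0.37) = -11.74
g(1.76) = 13.74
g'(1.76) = -7.48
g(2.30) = 9.99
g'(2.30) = -6.40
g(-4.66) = 102.98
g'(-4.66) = -20.32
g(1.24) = 17.90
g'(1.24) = -8.52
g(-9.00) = 210.00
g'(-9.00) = -29.00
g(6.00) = 0.00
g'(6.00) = 1.00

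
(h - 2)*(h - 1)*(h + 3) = h^3 - 7*h + 6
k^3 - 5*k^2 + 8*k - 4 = (k - 2)^2*(k - 1)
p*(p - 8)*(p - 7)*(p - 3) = p^4 - 18*p^3 + 101*p^2 - 168*p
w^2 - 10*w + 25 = (w - 5)^2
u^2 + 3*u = u*(u + 3)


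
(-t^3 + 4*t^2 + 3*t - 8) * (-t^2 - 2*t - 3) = t^5 - 2*t^4 - 8*t^3 - 10*t^2 + 7*t + 24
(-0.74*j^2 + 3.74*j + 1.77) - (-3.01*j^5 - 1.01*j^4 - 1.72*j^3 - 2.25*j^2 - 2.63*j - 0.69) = 3.01*j^5 + 1.01*j^4 + 1.72*j^3 + 1.51*j^2 + 6.37*j + 2.46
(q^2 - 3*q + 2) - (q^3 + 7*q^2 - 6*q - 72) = -q^3 - 6*q^2 + 3*q + 74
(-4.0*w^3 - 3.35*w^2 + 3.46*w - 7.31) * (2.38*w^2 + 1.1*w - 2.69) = -9.52*w^5 - 12.373*w^4 + 15.3098*w^3 - 4.5803*w^2 - 17.3484*w + 19.6639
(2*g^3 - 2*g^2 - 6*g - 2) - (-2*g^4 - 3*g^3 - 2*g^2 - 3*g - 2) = 2*g^4 + 5*g^3 - 3*g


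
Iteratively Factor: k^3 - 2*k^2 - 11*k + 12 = (k + 3)*(k^2 - 5*k + 4) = (k - 4)*(k + 3)*(k - 1)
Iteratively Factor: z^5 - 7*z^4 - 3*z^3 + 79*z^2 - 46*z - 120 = (z - 2)*(z^4 - 5*z^3 - 13*z^2 + 53*z + 60) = (z - 2)*(z + 1)*(z^3 - 6*z^2 - 7*z + 60) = (z - 4)*(z - 2)*(z + 1)*(z^2 - 2*z - 15) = (z - 4)*(z - 2)*(z + 1)*(z + 3)*(z - 5)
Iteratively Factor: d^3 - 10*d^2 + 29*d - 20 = (d - 1)*(d^2 - 9*d + 20) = (d - 4)*(d - 1)*(d - 5)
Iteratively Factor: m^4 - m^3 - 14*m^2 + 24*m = (m - 3)*(m^3 + 2*m^2 - 8*m) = (m - 3)*(m - 2)*(m^2 + 4*m) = (m - 3)*(m - 2)*(m + 4)*(m)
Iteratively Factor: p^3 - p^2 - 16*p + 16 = (p - 1)*(p^2 - 16) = (p - 1)*(p + 4)*(p - 4)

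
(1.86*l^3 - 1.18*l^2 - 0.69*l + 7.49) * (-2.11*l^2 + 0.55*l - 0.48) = -3.9246*l^5 + 3.5128*l^4 - 0.0859000000000003*l^3 - 15.617*l^2 + 4.4507*l - 3.5952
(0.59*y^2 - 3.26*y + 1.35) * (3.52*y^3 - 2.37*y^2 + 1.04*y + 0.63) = 2.0768*y^5 - 12.8735*y^4 + 13.0918*y^3 - 6.2182*y^2 - 0.6498*y + 0.8505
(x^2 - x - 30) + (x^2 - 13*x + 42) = 2*x^2 - 14*x + 12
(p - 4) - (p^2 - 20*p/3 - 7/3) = -p^2 + 23*p/3 - 5/3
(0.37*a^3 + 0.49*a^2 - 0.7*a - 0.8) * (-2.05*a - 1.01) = -0.7585*a^4 - 1.3782*a^3 + 0.9401*a^2 + 2.347*a + 0.808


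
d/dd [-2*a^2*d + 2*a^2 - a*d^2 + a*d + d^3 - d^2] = -2*a^2 - 2*a*d + a + 3*d^2 - 2*d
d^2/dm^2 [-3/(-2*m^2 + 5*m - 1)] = 6*(-4*m^2 + 10*m + (4*m - 5)^2 - 2)/(2*m^2 - 5*m + 1)^3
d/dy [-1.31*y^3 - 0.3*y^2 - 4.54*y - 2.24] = -3.93*y^2 - 0.6*y - 4.54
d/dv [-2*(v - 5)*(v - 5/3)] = 40/3 - 4*v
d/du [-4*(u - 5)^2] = 40 - 8*u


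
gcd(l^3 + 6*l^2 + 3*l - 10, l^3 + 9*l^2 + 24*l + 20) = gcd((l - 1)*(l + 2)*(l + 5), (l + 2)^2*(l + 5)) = l^2 + 7*l + 10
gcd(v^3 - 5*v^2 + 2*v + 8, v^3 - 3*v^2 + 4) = v^2 - v - 2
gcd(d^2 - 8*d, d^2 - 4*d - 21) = 1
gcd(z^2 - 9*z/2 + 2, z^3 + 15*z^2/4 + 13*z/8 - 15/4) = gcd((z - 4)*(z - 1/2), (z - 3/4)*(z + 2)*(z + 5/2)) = 1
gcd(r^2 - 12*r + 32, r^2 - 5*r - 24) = r - 8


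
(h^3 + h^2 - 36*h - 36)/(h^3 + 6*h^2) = 1 - 5/h - 6/h^2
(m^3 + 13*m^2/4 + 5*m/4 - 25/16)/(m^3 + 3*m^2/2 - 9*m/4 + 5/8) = (4*m + 5)/(2*(2*m - 1))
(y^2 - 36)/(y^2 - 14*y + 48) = (y + 6)/(y - 8)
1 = 1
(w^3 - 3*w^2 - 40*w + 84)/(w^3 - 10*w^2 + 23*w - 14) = (w + 6)/(w - 1)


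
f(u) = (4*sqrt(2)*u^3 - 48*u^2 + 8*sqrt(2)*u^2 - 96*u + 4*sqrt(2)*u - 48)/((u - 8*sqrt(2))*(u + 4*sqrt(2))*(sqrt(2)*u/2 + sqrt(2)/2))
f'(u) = (12*sqrt(2)*u^2 - 96*u + 16*sqrt(2)*u - 96 + 4*sqrt(2))/((u - 8*sqrt(2))*(u + 4*sqrt(2))*(sqrt(2)*u/2 + sqrt(2)/2)) - sqrt(2)*(4*sqrt(2)*u^3 - 48*u^2 + 8*sqrt(2)*u^2 - 96*u + 4*sqrt(2)*u - 48)/(2*(u - 8*sqrt(2))*(u + 4*sqrt(2))*(sqrt(2)*u/2 + sqrt(2)/2)^2) - (4*sqrt(2)*u^3 - 48*u^2 + 8*sqrt(2)*u^2 - 96*u + 4*sqrt(2)*u - 48)/((u - 8*sqrt(2))*(u + 4*sqrt(2))^2*(sqrt(2)*u/2 + sqrt(2)/2)) - (4*sqrt(2)*u^3 - 48*u^2 + 8*sqrt(2)*u^2 - 96*u + 4*sqrt(2)*u - 48)/((u - 8*sqrt(2))^2*(u + 4*sqrt(2))*(sqrt(2)*u/2 + sqrt(2)/2)) = 8*(-u^2 + 2*sqrt(2)*u^2 - 128*u + 12*sqrt(2)*u - 112 + 384*sqrt(2))/(u^4 - 8*sqrt(2)*u^3 - 96*u^2 + 512*sqrt(2)*u + 4096)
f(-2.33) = -2.54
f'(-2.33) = 2.72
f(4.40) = 2.54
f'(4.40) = -0.04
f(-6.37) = 50.61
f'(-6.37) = 60.99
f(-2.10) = -1.95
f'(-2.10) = 2.36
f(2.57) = 2.35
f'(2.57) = 0.24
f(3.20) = 2.47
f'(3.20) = 0.15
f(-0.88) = 0.15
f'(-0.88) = 1.25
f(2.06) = 2.20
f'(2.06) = 0.33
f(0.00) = 1.06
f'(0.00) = 0.84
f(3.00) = 2.44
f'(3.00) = 0.18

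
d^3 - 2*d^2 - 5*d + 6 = (d - 3)*(d - 1)*(d + 2)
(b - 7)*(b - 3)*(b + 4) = b^3 - 6*b^2 - 19*b + 84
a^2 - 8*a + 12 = (a - 6)*(a - 2)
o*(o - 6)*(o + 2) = o^3 - 4*o^2 - 12*o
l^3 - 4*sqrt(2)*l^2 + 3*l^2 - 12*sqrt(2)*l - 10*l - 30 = (l + 3)*(l - 5*sqrt(2))*(l + sqrt(2))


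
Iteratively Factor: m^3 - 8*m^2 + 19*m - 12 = (m - 4)*(m^2 - 4*m + 3) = (m - 4)*(m - 3)*(m - 1)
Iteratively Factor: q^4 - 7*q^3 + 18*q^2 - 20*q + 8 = (q - 1)*(q^3 - 6*q^2 + 12*q - 8) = (q - 2)*(q - 1)*(q^2 - 4*q + 4) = (q - 2)^2*(q - 1)*(q - 2)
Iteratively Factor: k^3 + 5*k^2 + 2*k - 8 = (k + 2)*(k^2 + 3*k - 4) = (k - 1)*(k + 2)*(k + 4)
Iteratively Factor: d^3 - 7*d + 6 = (d - 2)*(d^2 + 2*d - 3) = (d - 2)*(d - 1)*(d + 3)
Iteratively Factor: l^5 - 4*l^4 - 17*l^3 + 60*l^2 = (l)*(l^4 - 4*l^3 - 17*l^2 + 60*l) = l^2*(l^3 - 4*l^2 - 17*l + 60) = l^2*(l - 3)*(l^2 - l - 20) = l^2*(l - 5)*(l - 3)*(l + 4)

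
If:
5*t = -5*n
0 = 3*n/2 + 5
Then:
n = -10/3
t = 10/3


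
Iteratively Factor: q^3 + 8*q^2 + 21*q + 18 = (q + 2)*(q^2 + 6*q + 9) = (q + 2)*(q + 3)*(q + 3)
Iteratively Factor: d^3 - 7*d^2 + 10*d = (d)*(d^2 - 7*d + 10) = d*(d - 5)*(d - 2)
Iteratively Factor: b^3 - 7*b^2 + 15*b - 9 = (b - 3)*(b^2 - 4*b + 3) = (b - 3)*(b - 1)*(b - 3)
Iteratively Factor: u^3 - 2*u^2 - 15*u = (u - 5)*(u^2 + 3*u) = (u - 5)*(u + 3)*(u)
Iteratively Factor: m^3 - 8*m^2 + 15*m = (m - 5)*(m^2 - 3*m) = m*(m - 5)*(m - 3)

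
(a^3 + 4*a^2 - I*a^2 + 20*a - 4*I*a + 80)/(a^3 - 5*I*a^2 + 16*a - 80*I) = (a + 4)/(a - 4*I)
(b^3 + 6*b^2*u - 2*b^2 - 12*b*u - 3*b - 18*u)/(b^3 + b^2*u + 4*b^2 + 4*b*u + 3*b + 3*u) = (b^2 + 6*b*u - 3*b - 18*u)/(b^2 + b*u + 3*b + 3*u)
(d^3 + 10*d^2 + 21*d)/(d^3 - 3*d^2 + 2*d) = (d^2 + 10*d + 21)/(d^2 - 3*d + 2)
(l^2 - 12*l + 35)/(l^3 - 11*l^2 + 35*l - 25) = (l - 7)/(l^2 - 6*l + 5)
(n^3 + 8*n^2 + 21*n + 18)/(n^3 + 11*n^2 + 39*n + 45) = (n + 2)/(n + 5)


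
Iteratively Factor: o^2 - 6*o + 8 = (o - 4)*(o - 2)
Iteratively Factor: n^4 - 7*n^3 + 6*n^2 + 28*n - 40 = (n - 2)*(n^3 - 5*n^2 - 4*n + 20) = (n - 2)^2*(n^2 - 3*n - 10) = (n - 5)*(n - 2)^2*(n + 2)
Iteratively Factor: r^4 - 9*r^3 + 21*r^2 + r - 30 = (r - 2)*(r^3 - 7*r^2 + 7*r + 15) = (r - 2)*(r + 1)*(r^2 - 8*r + 15) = (r - 3)*(r - 2)*(r + 1)*(r - 5)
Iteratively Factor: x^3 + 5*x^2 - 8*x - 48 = (x + 4)*(x^2 + x - 12) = (x + 4)^2*(x - 3)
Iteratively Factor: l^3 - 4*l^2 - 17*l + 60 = (l - 5)*(l^2 + l - 12) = (l - 5)*(l + 4)*(l - 3)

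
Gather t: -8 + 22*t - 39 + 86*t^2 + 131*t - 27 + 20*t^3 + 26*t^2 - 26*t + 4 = 20*t^3 + 112*t^2 + 127*t - 70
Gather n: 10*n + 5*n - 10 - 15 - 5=15*n - 30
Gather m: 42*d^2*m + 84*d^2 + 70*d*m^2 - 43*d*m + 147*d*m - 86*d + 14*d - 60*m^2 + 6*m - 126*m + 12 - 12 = 84*d^2 - 72*d + m^2*(70*d - 60) + m*(42*d^2 + 104*d - 120)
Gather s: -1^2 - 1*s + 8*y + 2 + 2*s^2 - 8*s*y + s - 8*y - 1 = 2*s^2 - 8*s*y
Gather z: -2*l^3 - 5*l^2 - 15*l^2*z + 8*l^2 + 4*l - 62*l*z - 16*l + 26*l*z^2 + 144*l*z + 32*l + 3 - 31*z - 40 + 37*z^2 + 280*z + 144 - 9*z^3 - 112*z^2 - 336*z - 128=-2*l^3 + 3*l^2 + 20*l - 9*z^3 + z^2*(26*l - 75) + z*(-15*l^2 + 82*l - 87) - 21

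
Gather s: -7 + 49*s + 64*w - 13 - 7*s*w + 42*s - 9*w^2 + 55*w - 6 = s*(91 - 7*w) - 9*w^2 + 119*w - 26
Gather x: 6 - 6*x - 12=-6*x - 6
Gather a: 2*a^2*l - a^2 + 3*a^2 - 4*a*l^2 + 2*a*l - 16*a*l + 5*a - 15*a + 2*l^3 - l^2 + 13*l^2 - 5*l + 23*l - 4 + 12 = a^2*(2*l + 2) + a*(-4*l^2 - 14*l - 10) + 2*l^3 + 12*l^2 + 18*l + 8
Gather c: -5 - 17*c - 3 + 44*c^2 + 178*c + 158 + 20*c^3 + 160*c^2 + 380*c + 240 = 20*c^3 + 204*c^2 + 541*c + 390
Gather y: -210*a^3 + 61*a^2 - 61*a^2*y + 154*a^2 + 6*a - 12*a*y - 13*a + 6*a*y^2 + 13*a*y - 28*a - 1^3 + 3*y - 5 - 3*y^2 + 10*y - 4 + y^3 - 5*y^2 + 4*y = -210*a^3 + 215*a^2 - 35*a + y^3 + y^2*(6*a - 8) + y*(-61*a^2 + a + 17) - 10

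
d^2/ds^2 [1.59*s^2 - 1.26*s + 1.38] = 3.18000000000000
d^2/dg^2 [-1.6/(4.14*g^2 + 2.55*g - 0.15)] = (54.84672*g^2 + 33.7824*g - 1.6*(8.28*g + 2.55)*(16.56*g + 5.1) - 1.9872)/(4.14*g^2 + 2.55*g - 0.15)^3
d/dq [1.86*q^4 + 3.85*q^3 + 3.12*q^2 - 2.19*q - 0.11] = 7.44*q^3 + 11.55*q^2 + 6.24*q - 2.19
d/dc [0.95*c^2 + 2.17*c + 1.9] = 1.9*c + 2.17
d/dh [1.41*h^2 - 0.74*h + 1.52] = 2.82*h - 0.74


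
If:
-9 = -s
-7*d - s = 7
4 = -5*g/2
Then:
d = -16/7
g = -8/5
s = 9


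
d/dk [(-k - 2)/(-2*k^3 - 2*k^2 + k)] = 2*(-2*k^3 - 7*k^2 - 4*k + 1)/(k^2*(4*k^4 + 8*k^3 - 4*k + 1))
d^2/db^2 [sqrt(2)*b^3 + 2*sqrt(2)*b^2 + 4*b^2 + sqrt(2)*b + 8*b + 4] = 6*sqrt(2)*b + 4*sqrt(2) + 8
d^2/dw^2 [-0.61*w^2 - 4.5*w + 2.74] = -1.22000000000000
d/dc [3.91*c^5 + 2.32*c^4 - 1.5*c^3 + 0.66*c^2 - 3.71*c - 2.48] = 19.55*c^4 + 9.28*c^3 - 4.5*c^2 + 1.32*c - 3.71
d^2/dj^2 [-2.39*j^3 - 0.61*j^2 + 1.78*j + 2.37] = -14.34*j - 1.22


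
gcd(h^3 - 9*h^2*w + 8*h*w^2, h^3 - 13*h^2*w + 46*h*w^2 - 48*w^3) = -h + 8*w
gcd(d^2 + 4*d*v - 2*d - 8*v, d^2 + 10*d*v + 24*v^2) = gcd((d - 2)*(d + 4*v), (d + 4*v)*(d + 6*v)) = d + 4*v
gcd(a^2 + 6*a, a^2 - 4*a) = a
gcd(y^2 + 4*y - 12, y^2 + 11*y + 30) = y + 6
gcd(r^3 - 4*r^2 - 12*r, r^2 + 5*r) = r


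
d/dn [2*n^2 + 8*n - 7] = 4*n + 8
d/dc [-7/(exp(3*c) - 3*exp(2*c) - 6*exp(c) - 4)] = 21*(exp(2*c) - 2*exp(c) - 2)*exp(c)/(-exp(3*c) + 3*exp(2*c) + 6*exp(c) + 4)^2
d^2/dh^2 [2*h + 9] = 0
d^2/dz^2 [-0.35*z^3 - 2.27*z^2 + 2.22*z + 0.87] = -2.1*z - 4.54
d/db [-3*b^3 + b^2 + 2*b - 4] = -9*b^2 + 2*b + 2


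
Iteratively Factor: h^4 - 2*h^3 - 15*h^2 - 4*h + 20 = (h - 5)*(h^3 + 3*h^2 - 4) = (h - 5)*(h + 2)*(h^2 + h - 2) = (h - 5)*(h + 2)^2*(h - 1)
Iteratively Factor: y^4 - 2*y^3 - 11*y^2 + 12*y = (y - 1)*(y^3 - y^2 - 12*y) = y*(y - 1)*(y^2 - y - 12) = y*(y - 4)*(y - 1)*(y + 3)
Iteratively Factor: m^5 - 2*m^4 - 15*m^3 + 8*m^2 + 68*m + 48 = (m - 3)*(m^4 + m^3 - 12*m^2 - 28*m - 16) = (m - 3)*(m + 2)*(m^3 - m^2 - 10*m - 8) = (m - 3)*(m + 2)^2*(m^2 - 3*m - 4) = (m - 4)*(m - 3)*(m + 2)^2*(m + 1)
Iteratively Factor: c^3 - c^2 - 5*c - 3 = (c - 3)*(c^2 + 2*c + 1) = (c - 3)*(c + 1)*(c + 1)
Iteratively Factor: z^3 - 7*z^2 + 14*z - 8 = (z - 4)*(z^2 - 3*z + 2) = (z - 4)*(z - 1)*(z - 2)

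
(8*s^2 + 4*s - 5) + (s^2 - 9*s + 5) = 9*s^2 - 5*s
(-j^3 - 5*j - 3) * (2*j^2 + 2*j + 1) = -2*j^5 - 2*j^4 - 11*j^3 - 16*j^2 - 11*j - 3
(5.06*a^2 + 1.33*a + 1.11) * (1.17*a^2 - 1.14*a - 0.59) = 5.9202*a^4 - 4.2123*a^3 - 3.2029*a^2 - 2.0501*a - 0.6549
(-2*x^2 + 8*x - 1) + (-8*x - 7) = -2*x^2 - 8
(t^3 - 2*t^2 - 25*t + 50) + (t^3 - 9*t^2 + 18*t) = 2*t^3 - 11*t^2 - 7*t + 50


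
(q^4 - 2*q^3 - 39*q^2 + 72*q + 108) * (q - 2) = q^5 - 4*q^4 - 35*q^3 + 150*q^2 - 36*q - 216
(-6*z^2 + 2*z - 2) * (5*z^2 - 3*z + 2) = -30*z^4 + 28*z^3 - 28*z^2 + 10*z - 4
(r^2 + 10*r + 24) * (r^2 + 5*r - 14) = r^4 + 15*r^3 + 60*r^2 - 20*r - 336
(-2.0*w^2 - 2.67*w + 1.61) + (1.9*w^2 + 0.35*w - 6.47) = -0.1*w^2 - 2.32*w - 4.86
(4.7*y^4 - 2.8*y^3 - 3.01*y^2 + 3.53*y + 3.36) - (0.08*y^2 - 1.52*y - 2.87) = 4.7*y^4 - 2.8*y^3 - 3.09*y^2 + 5.05*y + 6.23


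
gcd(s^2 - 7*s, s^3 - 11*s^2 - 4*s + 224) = s - 7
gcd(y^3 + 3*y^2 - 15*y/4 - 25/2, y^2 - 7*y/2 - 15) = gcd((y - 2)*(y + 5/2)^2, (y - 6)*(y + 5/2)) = y + 5/2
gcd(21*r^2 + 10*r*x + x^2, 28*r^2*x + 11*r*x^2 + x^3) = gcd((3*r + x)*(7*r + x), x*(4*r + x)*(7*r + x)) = 7*r + x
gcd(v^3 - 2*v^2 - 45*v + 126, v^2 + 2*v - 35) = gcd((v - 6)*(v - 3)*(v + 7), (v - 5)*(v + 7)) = v + 7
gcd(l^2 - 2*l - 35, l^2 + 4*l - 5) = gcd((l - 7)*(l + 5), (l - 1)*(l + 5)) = l + 5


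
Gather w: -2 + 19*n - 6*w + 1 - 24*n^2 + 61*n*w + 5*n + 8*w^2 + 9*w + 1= -24*n^2 + 24*n + 8*w^2 + w*(61*n + 3)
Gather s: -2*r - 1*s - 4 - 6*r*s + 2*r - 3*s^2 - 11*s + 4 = -3*s^2 + s*(-6*r - 12)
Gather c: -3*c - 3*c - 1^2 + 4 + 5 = 8 - 6*c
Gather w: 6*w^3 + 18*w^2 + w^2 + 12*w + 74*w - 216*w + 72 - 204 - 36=6*w^3 + 19*w^2 - 130*w - 168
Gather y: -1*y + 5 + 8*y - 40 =7*y - 35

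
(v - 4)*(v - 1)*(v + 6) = v^3 + v^2 - 26*v + 24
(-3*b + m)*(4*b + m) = -12*b^2 + b*m + m^2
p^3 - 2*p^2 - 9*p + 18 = (p - 3)*(p - 2)*(p + 3)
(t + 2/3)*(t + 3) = t^2 + 11*t/3 + 2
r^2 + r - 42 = (r - 6)*(r + 7)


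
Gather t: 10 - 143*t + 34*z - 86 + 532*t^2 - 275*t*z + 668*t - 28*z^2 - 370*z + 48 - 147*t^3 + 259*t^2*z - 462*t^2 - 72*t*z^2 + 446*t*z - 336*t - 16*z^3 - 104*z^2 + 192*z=-147*t^3 + t^2*(259*z + 70) + t*(-72*z^2 + 171*z + 189) - 16*z^3 - 132*z^2 - 144*z - 28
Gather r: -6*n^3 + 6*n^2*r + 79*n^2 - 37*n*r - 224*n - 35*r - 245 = -6*n^3 + 79*n^2 - 224*n + r*(6*n^2 - 37*n - 35) - 245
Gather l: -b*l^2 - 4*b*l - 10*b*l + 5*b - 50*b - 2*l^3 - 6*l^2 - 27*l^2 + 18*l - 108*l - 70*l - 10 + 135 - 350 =-45*b - 2*l^3 + l^2*(-b - 33) + l*(-14*b - 160) - 225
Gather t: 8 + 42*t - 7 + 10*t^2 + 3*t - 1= 10*t^2 + 45*t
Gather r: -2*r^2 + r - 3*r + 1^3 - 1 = -2*r^2 - 2*r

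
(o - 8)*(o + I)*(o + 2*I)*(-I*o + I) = -I*o^4 + 3*o^3 + 9*I*o^3 - 27*o^2 - 6*I*o^2 + 24*o - 18*I*o + 16*I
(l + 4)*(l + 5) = l^2 + 9*l + 20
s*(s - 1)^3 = s^4 - 3*s^3 + 3*s^2 - s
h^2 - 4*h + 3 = (h - 3)*(h - 1)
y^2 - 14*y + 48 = (y - 8)*(y - 6)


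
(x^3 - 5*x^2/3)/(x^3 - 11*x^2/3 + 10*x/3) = x/(x - 2)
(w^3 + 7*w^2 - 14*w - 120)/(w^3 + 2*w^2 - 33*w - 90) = (w^2 + 2*w - 24)/(w^2 - 3*w - 18)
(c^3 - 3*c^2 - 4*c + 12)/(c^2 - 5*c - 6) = (-c^3 + 3*c^2 + 4*c - 12)/(-c^2 + 5*c + 6)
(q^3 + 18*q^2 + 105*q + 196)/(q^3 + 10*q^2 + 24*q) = (q^2 + 14*q + 49)/(q*(q + 6))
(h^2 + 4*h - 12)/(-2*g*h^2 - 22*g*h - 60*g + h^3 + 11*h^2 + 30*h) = (2 - h)/(2*g*h + 10*g - h^2 - 5*h)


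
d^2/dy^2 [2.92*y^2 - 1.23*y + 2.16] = 5.84000000000000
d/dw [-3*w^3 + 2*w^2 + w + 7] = -9*w^2 + 4*w + 1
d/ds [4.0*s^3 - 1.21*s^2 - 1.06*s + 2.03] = 12.0*s^2 - 2.42*s - 1.06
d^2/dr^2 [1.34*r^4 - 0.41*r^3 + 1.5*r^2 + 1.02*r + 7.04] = 16.08*r^2 - 2.46*r + 3.0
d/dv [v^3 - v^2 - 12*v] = 3*v^2 - 2*v - 12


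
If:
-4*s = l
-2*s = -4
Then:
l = -8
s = 2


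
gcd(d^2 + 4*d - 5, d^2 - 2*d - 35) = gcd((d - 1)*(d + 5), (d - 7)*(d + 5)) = d + 5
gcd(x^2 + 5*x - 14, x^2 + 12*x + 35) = x + 7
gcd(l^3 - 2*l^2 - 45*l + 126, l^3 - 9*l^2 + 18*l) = l^2 - 9*l + 18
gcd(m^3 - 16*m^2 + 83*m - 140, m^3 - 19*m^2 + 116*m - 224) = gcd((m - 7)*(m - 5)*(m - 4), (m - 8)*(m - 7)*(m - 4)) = m^2 - 11*m + 28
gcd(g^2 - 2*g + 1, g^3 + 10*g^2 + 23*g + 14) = 1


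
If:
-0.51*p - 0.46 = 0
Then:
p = -0.90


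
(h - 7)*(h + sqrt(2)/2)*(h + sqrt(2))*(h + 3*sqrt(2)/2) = h^4 - 7*h^3 + 3*sqrt(2)*h^3 - 21*sqrt(2)*h^2 + 11*h^2/2 - 77*h/2 + 3*sqrt(2)*h/2 - 21*sqrt(2)/2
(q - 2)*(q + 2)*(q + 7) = q^3 + 7*q^2 - 4*q - 28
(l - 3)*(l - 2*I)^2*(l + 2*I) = l^4 - 3*l^3 - 2*I*l^3 + 4*l^2 + 6*I*l^2 - 12*l - 8*I*l + 24*I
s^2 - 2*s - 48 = (s - 8)*(s + 6)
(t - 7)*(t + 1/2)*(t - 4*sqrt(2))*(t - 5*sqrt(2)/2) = t^4 - 13*sqrt(2)*t^3/2 - 13*t^3/2 + 33*t^2/2 + 169*sqrt(2)*t^2/4 - 130*t + 91*sqrt(2)*t/4 - 70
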